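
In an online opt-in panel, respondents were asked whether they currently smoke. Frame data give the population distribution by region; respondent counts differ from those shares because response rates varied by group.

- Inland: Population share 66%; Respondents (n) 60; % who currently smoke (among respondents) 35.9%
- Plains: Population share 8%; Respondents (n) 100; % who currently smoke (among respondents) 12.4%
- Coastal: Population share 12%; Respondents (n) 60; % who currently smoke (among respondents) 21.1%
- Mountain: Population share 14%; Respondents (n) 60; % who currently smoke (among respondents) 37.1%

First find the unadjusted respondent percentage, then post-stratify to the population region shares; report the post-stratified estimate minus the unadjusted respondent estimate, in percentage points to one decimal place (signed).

Naive respondent-only estimate (weights = respondent counts):
  (60/280)×35.9 + (100/280)×12.4 + (60/280)×21.1 + (60/280)×37.1 = 24.5929%
Post-stratified estimate weights by population shares:
  0.66×35.9 + 0.08×12.4 + 0.12×21.1 + 0.14×37.1 = 32.412%
Difference = 32.412 − 24.5929 = 7.8191 pp.

+7.8 percentage points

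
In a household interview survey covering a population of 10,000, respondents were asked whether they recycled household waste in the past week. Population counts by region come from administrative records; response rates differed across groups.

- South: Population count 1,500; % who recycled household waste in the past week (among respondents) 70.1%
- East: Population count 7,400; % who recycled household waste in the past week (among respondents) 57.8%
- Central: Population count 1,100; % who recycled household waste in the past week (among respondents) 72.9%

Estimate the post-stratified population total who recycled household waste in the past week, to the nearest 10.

Each cell contributes its population count × the respondent rate:
  South: 1,500 × 70.1% = 1051.5
  East: 7,400 × 57.8% = 4277.2
  Central: 1,100 × 72.9% = 801.9
Estimated total = 6130.6 → 6,130.

6,130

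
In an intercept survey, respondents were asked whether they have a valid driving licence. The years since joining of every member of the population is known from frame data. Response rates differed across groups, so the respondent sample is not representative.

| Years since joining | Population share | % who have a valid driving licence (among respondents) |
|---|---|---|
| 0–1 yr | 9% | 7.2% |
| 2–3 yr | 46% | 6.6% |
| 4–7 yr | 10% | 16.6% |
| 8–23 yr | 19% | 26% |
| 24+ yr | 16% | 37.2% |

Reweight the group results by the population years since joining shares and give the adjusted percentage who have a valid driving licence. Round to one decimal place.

16.2%

Post-stratification weights by population share, not respondent share:
  0–1 yr: 0.09 × 7.2 = 0.648
  2–3 yr: 0.46 × 6.6 = 3.036
  4–7 yr: 0.1 × 16.6 = 1.66
  8–23 yr: 0.19 × 26 = 4.94
  24+ yr: 0.16 × 37.2 = 5.952
Post-stratified estimate = 16.236 → 16.2%.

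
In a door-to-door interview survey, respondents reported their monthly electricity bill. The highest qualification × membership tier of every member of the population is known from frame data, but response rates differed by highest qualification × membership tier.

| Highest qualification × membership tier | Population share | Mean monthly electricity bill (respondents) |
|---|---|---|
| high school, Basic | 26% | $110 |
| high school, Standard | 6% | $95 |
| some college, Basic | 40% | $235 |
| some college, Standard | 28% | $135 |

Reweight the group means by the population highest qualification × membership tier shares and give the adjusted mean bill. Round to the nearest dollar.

$166

Reweight to the known highest qualification × membership tier distribution:
  high school, Basic: 0.26 × 110 = 28.6
  high school, Standard: 0.06 × 95 = 5.7
  some college, Basic: 0.4 × 235 = 94
  some college, Standard: 0.28 × 135 = 37.8
Post-stratified estimate = 166.1 → $166.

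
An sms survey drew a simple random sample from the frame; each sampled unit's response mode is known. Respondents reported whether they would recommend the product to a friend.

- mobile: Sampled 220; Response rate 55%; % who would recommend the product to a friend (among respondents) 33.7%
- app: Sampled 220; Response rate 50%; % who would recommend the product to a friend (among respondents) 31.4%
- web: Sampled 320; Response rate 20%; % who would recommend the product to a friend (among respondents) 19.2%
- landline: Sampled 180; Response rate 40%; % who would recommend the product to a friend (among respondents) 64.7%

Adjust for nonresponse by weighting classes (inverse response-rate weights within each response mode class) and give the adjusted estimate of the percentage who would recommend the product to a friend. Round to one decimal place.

34.2%

With weight = n_sampled/n_responded per class, the weighted class total is n_sampled:
  mobile: 220 × 33.7 = 7414
  app: 220 × 31.4 = 6908
  web: 320 × 19.2 = 6144
  landline: 180 × 64.7 = 11,646
Adjusted estimate = 32,112 / 940 = 34.1617 → 34.2%.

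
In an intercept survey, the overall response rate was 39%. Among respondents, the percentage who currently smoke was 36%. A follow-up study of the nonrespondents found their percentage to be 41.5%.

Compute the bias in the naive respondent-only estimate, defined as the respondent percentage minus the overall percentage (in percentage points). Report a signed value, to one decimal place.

Nonresponse fraction = 1 − 0.39 = 0.61.
Bias = (nonresponse fraction) × (respondent percentage − nonrespondent percentage)
     = 0.61 × (36 − 41.5) = 0.61 × -5.5 = -3.355.

-3.4 percentage points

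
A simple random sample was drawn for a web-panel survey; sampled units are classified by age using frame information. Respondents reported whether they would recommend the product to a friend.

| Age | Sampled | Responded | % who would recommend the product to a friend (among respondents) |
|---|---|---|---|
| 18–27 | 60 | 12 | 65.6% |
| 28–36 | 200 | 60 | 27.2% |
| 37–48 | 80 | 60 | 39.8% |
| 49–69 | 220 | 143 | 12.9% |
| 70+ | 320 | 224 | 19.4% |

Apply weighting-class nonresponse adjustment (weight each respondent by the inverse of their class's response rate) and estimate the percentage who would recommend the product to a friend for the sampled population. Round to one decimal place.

24.6%

Response rates by class: 18–27 12/60 = 20%, 28–36 60/200 = 30%, 37–48 60/80 = 75%, 49–69 143/220 = 65%, 70+ 224/320 = 70%.
Each respondent's weight = sampled/responded in their class; summing within a class gives n_sampled, so:
  18–27: 60 × 65.6 = 3936
  28–36: 200 × 27.2 = 5440
  37–48: 80 × 39.8 = 3184
  49–69: 220 × 12.9 = 2838
  70+: 320 × 19.4 = 6208
Adjusted estimate = 21,606 / 880 = 24.5523 → 24.6%.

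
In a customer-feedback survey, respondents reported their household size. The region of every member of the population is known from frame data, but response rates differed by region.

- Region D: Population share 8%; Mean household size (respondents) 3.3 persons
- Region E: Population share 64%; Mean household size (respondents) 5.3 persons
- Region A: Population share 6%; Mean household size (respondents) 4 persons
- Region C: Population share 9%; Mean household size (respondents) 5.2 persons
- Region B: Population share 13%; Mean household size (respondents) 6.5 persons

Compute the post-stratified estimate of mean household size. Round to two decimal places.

5.21

Weight each group's respondent value by its population share:
  Region D: 0.08 × 3.3 = 0.264
  Region E: 0.64 × 5.3 = 3.392
  Region A: 0.06 × 4 = 0.24
  Region C: 0.09 × 5.2 = 0.468
  Region B: 0.13 × 6.5 = 0.845
Post-stratified estimate = 5.209 → 5.21.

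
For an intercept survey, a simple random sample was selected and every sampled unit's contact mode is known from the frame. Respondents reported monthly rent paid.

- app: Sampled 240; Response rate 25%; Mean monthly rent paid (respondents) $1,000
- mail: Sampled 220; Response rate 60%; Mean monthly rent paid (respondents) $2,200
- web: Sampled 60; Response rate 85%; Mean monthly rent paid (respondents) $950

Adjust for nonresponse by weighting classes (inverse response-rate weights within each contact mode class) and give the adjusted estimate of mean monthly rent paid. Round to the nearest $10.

Each respondent's weight = sampled/responded in their class; summing within a class gives n_sampled, so:
  app: 240 × 1000 = 240,000
  mail: 220 × 2200 = 484,000
  web: 60 × 950 = 57,000
Adjusted estimate = 781,000 / 520 = 1501.92 → $1,500.

$1,500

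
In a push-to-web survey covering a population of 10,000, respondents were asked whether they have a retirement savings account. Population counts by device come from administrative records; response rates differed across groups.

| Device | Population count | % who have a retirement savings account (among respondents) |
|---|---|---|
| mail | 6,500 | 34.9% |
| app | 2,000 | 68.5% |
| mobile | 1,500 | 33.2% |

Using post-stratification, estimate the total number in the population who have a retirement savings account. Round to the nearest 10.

Estimated count per cell = population count × respondent percentage:
  mail: 6,500 × 34.9% = 2268.5
  app: 2,000 × 68.5% = 1370
  mobile: 1,500 × 33.2% = 498
Estimated total = 4136.5 → 4,140.

4,140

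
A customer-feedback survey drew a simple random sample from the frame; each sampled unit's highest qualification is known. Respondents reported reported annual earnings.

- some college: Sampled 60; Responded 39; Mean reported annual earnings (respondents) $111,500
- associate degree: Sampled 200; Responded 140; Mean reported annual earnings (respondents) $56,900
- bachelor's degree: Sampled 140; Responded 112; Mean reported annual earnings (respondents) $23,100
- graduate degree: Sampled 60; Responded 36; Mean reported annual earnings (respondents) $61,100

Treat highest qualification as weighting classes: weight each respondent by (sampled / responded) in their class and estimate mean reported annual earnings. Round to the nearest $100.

$54,300

Response rates by class: some college 39/60 = 65%, associate degree 140/200 = 70%, bachelor's degree 112/140 = 80%, graduate degree 36/60 = 60%.
With weight = n_sampled/n_responded per class, the weighted class total is n_sampled:
  some college: 60 × 111,500 = 6,690,000
  associate degree: 200 × 56,900 = 11,380,000
  bachelor's degree: 140 × 23,100 = 3,234,000
  graduate degree: 60 × 61,100 = 3,666,000
Adjusted estimate = 24,970,000 / 460 = 54282.6 → $54,300.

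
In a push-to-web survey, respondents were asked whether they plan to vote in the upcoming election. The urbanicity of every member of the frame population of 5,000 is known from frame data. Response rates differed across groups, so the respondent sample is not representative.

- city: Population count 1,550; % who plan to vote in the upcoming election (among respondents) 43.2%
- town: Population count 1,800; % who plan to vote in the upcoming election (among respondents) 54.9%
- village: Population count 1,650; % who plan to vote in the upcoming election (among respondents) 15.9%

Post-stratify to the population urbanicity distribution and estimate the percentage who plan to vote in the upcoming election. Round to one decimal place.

38.4%

Reweight to the known urbanicity distribution:
  city: (1,550/5,000) × 43.2 = 13.392
  town: (1,800/5,000) × 54.9 = 19.764
  village: (1,650/5,000) × 15.9 = 5.247
Post-stratified estimate = 38.403 → 38.4%.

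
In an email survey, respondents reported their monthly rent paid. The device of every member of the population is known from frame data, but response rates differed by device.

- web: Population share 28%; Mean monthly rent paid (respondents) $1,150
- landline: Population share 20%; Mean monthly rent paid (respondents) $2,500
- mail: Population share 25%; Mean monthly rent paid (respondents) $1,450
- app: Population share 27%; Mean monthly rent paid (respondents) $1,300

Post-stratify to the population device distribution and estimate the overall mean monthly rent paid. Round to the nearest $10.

Post-stratification weights by population share, not respondent share:
  web: 0.28 × 1150 = 322
  landline: 0.2 × 2500 = 500
  mail: 0.25 × 1450 = 362.5
  app: 0.27 × 1300 = 351
Post-stratified estimate = 1535.5 → $1,540.

$1,540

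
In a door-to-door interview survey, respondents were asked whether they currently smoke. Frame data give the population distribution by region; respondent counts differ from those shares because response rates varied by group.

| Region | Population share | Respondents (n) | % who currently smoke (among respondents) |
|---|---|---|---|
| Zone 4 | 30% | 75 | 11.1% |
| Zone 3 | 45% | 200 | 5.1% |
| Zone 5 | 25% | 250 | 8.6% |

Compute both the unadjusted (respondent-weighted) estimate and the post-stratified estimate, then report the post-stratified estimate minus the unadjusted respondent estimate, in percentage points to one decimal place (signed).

+0.2 percentage points

Without adjustment, the pooled respondent share is:
  (75/525)×11.1 + (200/525)×5.1 + (250/525)×8.6 = 7.6238%
Post-stratified estimate weights by population shares:
  0.3×11.1 + 0.45×5.1 + 0.25×8.6 = 7.775%
Difference = 7.775 − 7.6238 = 0.1512 pp.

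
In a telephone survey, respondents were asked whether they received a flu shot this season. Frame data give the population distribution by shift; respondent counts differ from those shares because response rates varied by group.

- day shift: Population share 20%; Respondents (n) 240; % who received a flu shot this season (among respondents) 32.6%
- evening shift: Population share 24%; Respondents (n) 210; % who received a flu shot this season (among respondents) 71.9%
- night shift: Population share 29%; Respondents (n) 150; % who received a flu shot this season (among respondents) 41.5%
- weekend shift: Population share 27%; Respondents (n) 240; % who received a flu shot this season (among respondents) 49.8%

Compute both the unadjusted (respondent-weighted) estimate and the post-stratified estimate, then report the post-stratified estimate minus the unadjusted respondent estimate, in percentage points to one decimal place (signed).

+0.3 percentage points

Naive respondent-only estimate (weights = respondent counts):
  (240/840)×32.6 + (210/840)×71.9 + (150/840)×41.5 + (240/840)×49.8 = 48.9286%
Post-stratifying to population shares instead:
  0.2×32.6 + 0.24×71.9 + 0.29×41.5 + 0.27×49.8 = 49.257%
Difference = 49.257 − 48.9286 = 0.3284 pp.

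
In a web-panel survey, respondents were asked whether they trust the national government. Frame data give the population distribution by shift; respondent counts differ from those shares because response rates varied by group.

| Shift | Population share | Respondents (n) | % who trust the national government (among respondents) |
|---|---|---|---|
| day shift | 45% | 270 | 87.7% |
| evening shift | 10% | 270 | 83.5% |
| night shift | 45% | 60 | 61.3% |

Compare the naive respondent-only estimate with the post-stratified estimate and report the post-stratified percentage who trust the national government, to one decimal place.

Unadjusted (pooled respondent) estimate weights by respondent counts:
  (270/600)×87.7 + (270/600)×83.5 + (60/600)×61.3 = 83.17%
Reweighting by population shift shares:
  0.45×87.7 + 0.1×83.5 + 0.45×61.3 = 75.4%

75.4%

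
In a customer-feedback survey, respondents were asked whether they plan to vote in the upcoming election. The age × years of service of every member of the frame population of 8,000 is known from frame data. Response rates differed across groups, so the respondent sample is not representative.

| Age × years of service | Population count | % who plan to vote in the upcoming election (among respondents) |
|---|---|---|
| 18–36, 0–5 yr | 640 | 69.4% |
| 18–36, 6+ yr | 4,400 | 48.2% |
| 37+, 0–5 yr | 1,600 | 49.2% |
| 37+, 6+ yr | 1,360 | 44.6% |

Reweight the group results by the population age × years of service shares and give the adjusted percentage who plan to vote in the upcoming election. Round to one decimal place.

Post-stratification weights by population share, not respondent share:
  18–36, 0–5 yr: (640/8,000) × 69.4 = 5.552
  18–36, 6+ yr: (4,400/8,000) × 48.2 = 26.51
  37+, 0–5 yr: (1,600/8,000) × 49.2 = 9.84
  37+, 6+ yr: (1,360/8,000) × 44.6 = 7.582
Post-stratified estimate = 49.484 → 49.5%.

49.5%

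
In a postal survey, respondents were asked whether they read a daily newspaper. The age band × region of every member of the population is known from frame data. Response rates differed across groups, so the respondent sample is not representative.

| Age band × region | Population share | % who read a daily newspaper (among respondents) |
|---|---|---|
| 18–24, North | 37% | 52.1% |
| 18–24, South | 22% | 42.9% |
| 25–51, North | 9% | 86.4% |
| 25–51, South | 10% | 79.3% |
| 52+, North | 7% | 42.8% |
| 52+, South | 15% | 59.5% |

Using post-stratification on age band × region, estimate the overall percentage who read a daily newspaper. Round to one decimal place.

56.3%

Each cell contributes population-share × respondent value:
  18–24, North: 0.37 × 52.1 = 19.277
  18–24, South: 0.22 × 42.9 = 9.438
  25–51, North: 0.09 × 86.4 = 7.776
  25–51, South: 0.1 × 79.3 = 7.93
  52+, North: 0.07 × 42.8 = 2.996
  52+, South: 0.15 × 59.5 = 8.925
Post-stratified estimate = 56.342 → 56.3%.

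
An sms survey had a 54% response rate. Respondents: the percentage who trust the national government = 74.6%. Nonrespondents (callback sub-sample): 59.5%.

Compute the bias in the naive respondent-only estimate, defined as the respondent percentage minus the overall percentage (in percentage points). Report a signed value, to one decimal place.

+6.9 percentage points

Nonresponse fraction = 1 − 0.54 = 0.46.
Bias = (nonresponse fraction) × (respondent percentage − nonrespondent percentage)
     = 0.46 × (74.6 − 59.5) = 0.46 × 15.1 = 6.946.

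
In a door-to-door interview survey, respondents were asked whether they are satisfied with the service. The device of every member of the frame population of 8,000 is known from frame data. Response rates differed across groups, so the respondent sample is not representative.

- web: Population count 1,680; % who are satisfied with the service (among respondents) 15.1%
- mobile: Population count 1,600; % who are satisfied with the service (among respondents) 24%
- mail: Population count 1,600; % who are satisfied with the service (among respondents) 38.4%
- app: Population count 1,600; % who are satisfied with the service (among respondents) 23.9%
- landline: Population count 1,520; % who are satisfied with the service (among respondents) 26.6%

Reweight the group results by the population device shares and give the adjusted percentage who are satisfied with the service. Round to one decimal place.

Weight each group's respondent value by its population share:
  web: (1,680/8,000) × 15.1 = 3.171
  mobile: (1,600/8,000) × 24 = 4.8
  mail: (1,600/8,000) × 38.4 = 7.68
  app: (1,600/8,000) × 23.9 = 4.78
  landline: (1,520/8,000) × 26.6 = 5.054
Post-stratified estimate = 25.485 → 25.5%.

25.5%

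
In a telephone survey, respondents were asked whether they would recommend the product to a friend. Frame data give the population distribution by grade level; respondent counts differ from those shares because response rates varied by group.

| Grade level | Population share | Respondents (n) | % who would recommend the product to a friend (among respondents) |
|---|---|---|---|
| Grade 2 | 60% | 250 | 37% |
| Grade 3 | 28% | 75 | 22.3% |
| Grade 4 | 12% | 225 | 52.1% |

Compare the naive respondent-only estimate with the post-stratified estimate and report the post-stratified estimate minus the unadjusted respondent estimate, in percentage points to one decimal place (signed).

-6.5 percentage points

Without adjustment, the pooled respondent share is:
  (250/550)×37 + (75/550)×22.3 + (225/550)×52.1 = 41.1727%
Reweighting by population grade level shares:
  0.6×37 + 0.28×22.3 + 0.12×52.1 = 34.696%
Difference = 34.696 − 41.1727 = -6.4767 pp.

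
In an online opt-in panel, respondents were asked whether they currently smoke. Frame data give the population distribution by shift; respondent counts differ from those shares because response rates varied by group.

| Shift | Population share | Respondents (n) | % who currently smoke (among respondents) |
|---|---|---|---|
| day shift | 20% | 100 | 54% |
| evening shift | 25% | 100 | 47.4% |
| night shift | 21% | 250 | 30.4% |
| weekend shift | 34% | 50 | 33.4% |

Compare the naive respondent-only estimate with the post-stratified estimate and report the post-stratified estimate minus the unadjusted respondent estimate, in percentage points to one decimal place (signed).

Without adjustment, the pooled respondent share is:
  (100/500)×54 + (100/500)×47.4 + (250/500)×30.4 + (50/500)×33.4 = 38.82%
Post-stratified estimate weights by population shares:
  0.2×54 + 0.25×47.4 + 0.21×30.4 + 0.34×33.4 = 40.39%
Difference = 40.39 − 38.82 = 1.57 pp.

+1.6 percentage points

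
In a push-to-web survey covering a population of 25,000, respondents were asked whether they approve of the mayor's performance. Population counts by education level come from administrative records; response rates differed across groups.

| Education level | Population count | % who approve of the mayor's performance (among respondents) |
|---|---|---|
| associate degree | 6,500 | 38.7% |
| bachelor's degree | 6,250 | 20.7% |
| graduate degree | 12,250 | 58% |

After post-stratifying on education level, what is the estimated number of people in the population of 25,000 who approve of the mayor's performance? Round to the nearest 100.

Each cell contributes its population count × the respondent rate:
  associate degree: 6,500 × 38.7% = 2515.5
  bachelor's degree: 6,250 × 20.7% = 1293.75
  graduate degree: 12,250 × 58% = 7105
Estimated total = 10914.2 → 10,900.

10,900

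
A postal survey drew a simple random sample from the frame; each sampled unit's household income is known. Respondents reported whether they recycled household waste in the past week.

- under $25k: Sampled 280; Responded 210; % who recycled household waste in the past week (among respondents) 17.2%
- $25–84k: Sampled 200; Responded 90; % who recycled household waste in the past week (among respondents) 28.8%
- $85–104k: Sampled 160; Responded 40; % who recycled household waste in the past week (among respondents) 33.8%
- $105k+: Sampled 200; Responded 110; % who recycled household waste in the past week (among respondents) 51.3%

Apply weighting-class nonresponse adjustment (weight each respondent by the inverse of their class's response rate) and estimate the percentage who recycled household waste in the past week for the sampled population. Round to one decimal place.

Response rates by class: under $25k 210/280 = 75%, $25–84k 90/200 = 45%, $85–104k 40/160 = 25%, $105k+ 110/200 = 55%.
Each respondent's weight = sampled/responded in their class; summing within a class gives n_sampled, so:
  under $25k: 280 × 17.2 = 4816
  $25–84k: 200 × 28.8 = 5760
  $85–104k: 160 × 33.8 = 5408
  $105k+: 200 × 51.3 = 10,260
Adjusted estimate = 26,244 / 840 = 31.2429 → 31.2%.

31.2%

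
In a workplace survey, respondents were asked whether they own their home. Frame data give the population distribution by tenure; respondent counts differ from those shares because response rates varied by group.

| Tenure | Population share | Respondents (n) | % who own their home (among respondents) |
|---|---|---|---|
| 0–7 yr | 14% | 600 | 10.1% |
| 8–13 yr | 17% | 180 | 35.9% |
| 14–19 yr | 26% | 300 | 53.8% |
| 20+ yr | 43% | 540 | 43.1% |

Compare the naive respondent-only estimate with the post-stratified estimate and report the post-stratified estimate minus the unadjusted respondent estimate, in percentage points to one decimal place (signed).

Without adjustment, the pooled respondent share is:
  (600/1620)×10.1 + (180/1620)×35.9 + (300/1620)×53.8 + (540/1620)×43.1 = 32.0593%
Post-stratified estimate weights by population shares:
  0.14×10.1 + 0.17×35.9 + 0.26×53.8 + 0.43×43.1 = 40.038%
Difference = 40.038 − 32.0593 = 7.9787 pp.

+8.0 percentage points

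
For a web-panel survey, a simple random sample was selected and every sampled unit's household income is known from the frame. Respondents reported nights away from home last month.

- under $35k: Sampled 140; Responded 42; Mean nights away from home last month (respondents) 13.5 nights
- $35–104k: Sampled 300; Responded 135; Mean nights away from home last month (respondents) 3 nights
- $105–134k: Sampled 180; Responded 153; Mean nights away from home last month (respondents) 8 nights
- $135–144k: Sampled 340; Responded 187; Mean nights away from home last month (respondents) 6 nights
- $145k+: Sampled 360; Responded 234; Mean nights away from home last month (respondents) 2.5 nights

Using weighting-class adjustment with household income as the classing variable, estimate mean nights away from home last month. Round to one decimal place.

5.4

Class response rates: under $35k 42/140 = 30%, $35–104k 135/300 = 45%, $105–134k 153/180 = 85%, $135–144k 187/340 = 55%, $145k+ 234/360 = 65%.
Inverse-response-rate weighting restores each class to its sampled count, so class totals weight by n_sampled:
  under $35k: 140 × 13.5 = 1890
  $35–104k: 300 × 3 = 900
  $105–134k: 180 × 8 = 1440
  $135–144k: 340 × 6 = 2040
  $145k+: 360 × 2.5 = 900
Adjusted estimate = 7170 / 1,320 = 5.43182 → 5.4.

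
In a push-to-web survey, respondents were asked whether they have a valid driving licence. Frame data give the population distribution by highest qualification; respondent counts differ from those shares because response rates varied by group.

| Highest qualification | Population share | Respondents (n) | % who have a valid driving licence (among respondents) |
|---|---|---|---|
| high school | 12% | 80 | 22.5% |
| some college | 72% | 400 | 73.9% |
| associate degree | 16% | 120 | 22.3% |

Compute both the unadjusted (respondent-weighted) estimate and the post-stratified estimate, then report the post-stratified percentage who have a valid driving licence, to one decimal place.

Unadjusted (pooled respondent) estimate weights by respondent counts:
  (80/600)×22.5 + (400/600)×73.9 + (120/600)×22.3 = 56.7267%
Reweighting by population highest qualification shares:
  0.12×22.5 + 0.72×73.9 + 0.16×22.3 = 59.476%

59.5%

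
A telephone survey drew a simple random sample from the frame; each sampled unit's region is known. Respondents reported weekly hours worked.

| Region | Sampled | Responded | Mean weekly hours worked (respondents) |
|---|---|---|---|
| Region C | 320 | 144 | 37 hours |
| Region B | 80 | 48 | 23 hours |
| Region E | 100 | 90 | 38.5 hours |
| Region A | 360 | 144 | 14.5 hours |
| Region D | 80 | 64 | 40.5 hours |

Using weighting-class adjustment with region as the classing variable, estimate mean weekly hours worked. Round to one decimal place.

27.6

Class response rates: Region C 144/320 = 45%, Region B 48/80 = 60%, Region E 90/100 = 90%, Region A 144/360 = 40%, Region D 64/80 = 80%.
Weighting each respondent by the inverse class response rate inflates each class back to its sampled size, so the class weight is n_sampled:
  Region C: 320 × 37 = 11,840
  Region B: 80 × 23 = 1840
  Region E: 100 × 38.5 = 3850
  Region A: 360 × 14.5 = 5220
  Region D: 80 × 40.5 = 3240
Adjusted estimate = 25,990 / 940 = 27.6489 → 27.6.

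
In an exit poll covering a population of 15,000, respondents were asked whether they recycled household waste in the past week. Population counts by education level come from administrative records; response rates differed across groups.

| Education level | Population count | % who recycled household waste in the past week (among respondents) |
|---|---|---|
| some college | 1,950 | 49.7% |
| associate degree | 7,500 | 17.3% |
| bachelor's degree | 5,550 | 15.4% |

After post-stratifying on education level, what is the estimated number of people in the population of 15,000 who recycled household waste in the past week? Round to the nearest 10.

Apply each group's respondent rate to its population count:
  some college: 1,950 × 49.7% = 969.15
  associate degree: 7,500 × 17.3% = 1297.5
  bachelor's degree: 5,550 × 15.4% = 854.7
Estimated total = 3121.35 → 3,120.

3,120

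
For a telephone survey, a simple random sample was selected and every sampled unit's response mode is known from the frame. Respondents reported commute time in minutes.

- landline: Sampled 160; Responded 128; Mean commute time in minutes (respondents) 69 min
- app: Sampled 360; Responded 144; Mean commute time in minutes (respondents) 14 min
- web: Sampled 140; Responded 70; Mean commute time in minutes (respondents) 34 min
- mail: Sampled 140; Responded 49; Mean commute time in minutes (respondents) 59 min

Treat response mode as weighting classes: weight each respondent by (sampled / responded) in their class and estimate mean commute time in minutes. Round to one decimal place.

Class response rates: landline 128/160 = 80%, app 144/360 = 40%, web 70/140 = 50%, mail 49/140 = 35%.
With weight = n_sampled/n_responded per class, the weighted class total is n_sampled:
  landline: 160 × 69 = 11,040
  app: 360 × 14 = 5040
  web: 140 × 34 = 4760
  mail: 140 × 59 = 8260
Adjusted estimate = 29,100 / 800 = 36.375 → 36.4.

36.4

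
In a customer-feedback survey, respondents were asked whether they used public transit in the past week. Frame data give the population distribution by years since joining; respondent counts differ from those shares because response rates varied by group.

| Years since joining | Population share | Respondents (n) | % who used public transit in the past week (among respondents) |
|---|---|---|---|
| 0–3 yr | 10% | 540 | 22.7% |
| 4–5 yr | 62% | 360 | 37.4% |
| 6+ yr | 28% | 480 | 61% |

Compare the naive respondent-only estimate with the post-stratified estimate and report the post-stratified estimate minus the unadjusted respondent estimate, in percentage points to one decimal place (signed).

+2.7 percentage points

Without adjustment, the pooled respondent share is:
  (540/1380)×22.7 + (360/1380)×37.4 + (480/1380)×61 = 39.8565%
Reweighting by population years since joining shares:
  0.1×22.7 + 0.62×37.4 + 0.28×61 = 42.538%
Difference = 42.538 − 39.8565 = 2.6815 pp.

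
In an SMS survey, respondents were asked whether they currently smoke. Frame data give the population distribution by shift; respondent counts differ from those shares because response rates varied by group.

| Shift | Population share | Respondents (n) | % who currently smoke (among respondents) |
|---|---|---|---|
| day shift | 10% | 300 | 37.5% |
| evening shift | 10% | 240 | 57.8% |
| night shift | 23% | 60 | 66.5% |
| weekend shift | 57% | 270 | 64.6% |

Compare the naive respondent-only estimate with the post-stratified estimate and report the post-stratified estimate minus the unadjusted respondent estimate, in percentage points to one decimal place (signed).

+8.1 percentage points

Without adjustment, the pooled respondent share is:
  (300/870)×37.5 + (240/870)×57.8 + (60/870)×66.5 + (270/870)×64.6 = 53.5103%
Post-stratified estimate weights by population shares:
  0.1×37.5 + 0.1×57.8 + 0.23×66.5 + 0.57×64.6 = 61.647%
Difference = 61.647 − 53.5103 = 8.1367 pp.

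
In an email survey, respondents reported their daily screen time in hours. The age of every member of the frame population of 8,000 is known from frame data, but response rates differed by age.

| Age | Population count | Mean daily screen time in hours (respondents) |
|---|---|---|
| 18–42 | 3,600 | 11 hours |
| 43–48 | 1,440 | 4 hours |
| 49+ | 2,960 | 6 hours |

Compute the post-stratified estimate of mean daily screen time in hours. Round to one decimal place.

Weight each group's respondent value by its population share:
  18–42: (3,600/8,000) × 11 = 4.95
  43–48: (1,440/8,000) × 4 = 0.72
  49+: (2,960/8,000) × 6 = 2.22
Post-stratified estimate = 7.89 → 7.9.

7.9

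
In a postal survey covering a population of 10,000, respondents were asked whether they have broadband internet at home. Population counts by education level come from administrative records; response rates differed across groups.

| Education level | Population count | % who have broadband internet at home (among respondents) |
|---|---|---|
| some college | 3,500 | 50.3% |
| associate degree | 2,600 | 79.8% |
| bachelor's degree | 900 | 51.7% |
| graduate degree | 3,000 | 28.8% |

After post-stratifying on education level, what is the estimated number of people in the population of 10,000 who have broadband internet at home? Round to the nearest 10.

Estimated count per cell = population count × respondent percentage:
  some college: 3,500 × 50.3% = 1760.5
  associate degree: 2,600 × 79.8% = 2074.8
  bachelor's degree: 900 × 51.7% = 465.3
  graduate degree: 3,000 × 28.8% = 864
Estimated total = 5164.6 → 5,160.

5,160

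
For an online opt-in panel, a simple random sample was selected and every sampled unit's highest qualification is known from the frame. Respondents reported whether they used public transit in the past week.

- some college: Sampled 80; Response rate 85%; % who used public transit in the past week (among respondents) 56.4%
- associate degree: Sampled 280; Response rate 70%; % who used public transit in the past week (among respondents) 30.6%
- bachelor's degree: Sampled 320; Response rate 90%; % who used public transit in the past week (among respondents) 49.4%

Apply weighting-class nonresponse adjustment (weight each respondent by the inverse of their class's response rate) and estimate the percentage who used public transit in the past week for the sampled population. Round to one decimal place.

42.5%

With weight = n_sampled/n_responded per class, the weighted class total is n_sampled:
  some college: 80 × 56.4 = 4512
  associate degree: 280 × 30.6 = 8568
  bachelor's degree: 320 × 49.4 = 15,808
Adjusted estimate = 28,888 / 680 = 42.4824 → 42.5%.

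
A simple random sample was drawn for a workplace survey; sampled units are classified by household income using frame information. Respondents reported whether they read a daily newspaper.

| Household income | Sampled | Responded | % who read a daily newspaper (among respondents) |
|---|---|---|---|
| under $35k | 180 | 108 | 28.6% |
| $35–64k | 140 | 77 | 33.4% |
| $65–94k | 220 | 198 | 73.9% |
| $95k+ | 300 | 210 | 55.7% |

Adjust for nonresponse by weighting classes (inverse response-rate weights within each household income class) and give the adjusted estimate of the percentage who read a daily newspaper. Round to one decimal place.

Response rates by class: under $35k 108/180 = 60%, $35–64k 77/140 = 55%, $65–94k 198/220 = 90%, $95k+ 210/300 = 70%.
Weighting each respondent by the inverse class response rate inflates each class back to its sampled size, so the class weight is n_sampled:
  under $35k: 180 × 28.6 = 5148
  $35–64k: 140 × 33.4 = 4676
  $65–94k: 220 × 73.9 = 16258
  $95k+: 300 × 55.7 = 16,710
Adjusted estimate = 42,792 / 840 = 50.9429 → 50.9%.

50.9%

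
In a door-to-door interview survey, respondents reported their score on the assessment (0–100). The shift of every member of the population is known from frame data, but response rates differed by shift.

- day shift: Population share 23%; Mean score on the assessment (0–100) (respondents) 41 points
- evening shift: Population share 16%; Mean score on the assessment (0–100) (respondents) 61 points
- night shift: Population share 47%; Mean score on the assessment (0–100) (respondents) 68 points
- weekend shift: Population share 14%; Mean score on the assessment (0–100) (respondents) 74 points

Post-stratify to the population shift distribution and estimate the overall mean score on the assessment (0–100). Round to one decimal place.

Each cell contributes population-share × respondent value:
  day shift: 0.23 × 41 = 9.43
  evening shift: 0.16 × 61 = 9.76
  night shift: 0.47 × 68 = 31.96
  weekend shift: 0.14 × 74 = 10.36
Post-stratified estimate = 61.51 → 61.5.

61.5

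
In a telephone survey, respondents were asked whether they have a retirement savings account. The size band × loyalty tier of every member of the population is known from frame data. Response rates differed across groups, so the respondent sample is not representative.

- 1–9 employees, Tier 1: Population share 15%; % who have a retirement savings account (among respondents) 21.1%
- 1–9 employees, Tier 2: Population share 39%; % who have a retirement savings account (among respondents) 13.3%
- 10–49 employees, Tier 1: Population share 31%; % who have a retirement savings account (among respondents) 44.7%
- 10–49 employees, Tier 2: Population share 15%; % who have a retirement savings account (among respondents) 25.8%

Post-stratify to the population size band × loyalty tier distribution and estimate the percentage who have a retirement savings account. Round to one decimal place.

Post-stratification weights by population share, not respondent share:
  1–9 employees, Tier 1: 0.15 × 21.1 = 3.165
  1–9 employees, Tier 2: 0.39 × 13.3 = 5.187
  10–49 employees, Tier 1: 0.31 × 44.7 = 13.857
  10–49 employees, Tier 2: 0.15 × 25.8 = 3.87
Post-stratified estimate = 26.079 → 26.1%.

26.1%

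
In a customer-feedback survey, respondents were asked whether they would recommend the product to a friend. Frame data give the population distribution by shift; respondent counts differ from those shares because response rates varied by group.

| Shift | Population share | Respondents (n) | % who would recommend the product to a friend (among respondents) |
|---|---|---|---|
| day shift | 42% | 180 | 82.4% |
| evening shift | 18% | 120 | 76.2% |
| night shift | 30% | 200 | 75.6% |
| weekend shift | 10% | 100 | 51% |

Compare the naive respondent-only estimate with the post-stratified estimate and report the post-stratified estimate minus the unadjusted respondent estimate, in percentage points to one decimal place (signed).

Without adjustment, the pooled respondent share is:
  (180/600)×82.4 + (120/600)×76.2 + (200/600)×75.6 + (100/600)×51 = 73.66%
Post-stratified estimate weights by population shares:
  0.42×82.4 + 0.18×76.2 + 0.3×75.6 + 0.1×51 = 76.104%
Difference = 76.104 − 73.66 = 2.444 pp.

+2.4 percentage points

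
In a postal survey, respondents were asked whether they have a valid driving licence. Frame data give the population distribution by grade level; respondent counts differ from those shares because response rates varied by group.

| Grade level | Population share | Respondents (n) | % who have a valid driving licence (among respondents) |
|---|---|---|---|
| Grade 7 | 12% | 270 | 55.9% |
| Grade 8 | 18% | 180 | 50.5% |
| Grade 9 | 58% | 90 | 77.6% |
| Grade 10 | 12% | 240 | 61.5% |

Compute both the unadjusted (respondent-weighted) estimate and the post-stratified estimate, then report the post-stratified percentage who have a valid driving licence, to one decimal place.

Naive respondent-only estimate (weights = respondent counts):
  (270/780)×55.9 + (180/780)×50.5 + (90/780)×77.6 + (240/780)×61.5 = 58.8808%
Post-stratifying to population shares instead:
  0.12×55.9 + 0.18×50.5 + 0.58×77.6 + 0.12×61.5 = 68.186%

68.2%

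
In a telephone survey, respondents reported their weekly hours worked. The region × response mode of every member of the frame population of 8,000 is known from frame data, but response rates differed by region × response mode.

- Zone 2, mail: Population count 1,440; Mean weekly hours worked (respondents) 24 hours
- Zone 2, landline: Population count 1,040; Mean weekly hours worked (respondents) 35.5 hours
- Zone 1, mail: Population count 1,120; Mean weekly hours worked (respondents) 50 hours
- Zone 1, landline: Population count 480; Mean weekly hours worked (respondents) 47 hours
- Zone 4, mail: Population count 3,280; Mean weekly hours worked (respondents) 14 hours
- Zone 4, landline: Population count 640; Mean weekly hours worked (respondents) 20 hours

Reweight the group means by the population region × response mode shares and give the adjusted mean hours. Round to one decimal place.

Weight each group's respondent value by its population share:
  Zone 2, mail: (1,440/8,000) × 24 = 4.32
  Zone 2, landline: (1,040/8,000) × 35.5 = 4.615
  Zone 1, mail: (1,120/8,000) × 50 = 7
  Zone 1, landline: (480/8,000) × 47 = 2.82
  Zone 4, mail: (3,280/8,000) × 14 = 5.74
  Zone 4, landline: (640/8,000) × 20 = 1.6
Post-stratified estimate = 26.095 → 26.1.

26.1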